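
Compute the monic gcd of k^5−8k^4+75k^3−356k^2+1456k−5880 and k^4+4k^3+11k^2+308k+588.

Apply the Euclidean algorithm:
  k^5−8k^4+75k^3−356k^2+1456k−5880 = (k−12)(k^4+4k^3+11k^2+308k+588) + (112k^3−532k^2+4564k+1176)
  k^4+4k^3+11k^2+308k+588 = ((1/112)k+5/64)(112k^3−532k^2+4564k+1176) + ((189/16)k^2−(945/16)k+3969/8)
  112k^3−532k^2+4564k+1176 = ((256/27)k+64/27)((189/16)k^2−(945/16)k+3969/8) + (0)
Last nonzero remainder: (189/16)k^2−(945/16)k+3969/8. Dividing through by 189/16 gives the monic gcd k^2−5k+42.

k^2−5k+42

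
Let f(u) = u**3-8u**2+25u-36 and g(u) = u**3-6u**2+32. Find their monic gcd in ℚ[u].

Apply the Euclidean algorithm:
  u**3-8u**2+25u-36 = (u**3-6u**2+32) + (-2u**2+25u-68)
  u**3-6u**2+32 = (-(1/2)u-13/4)(-2u**2+25u-68) + ((189/4)u-189)
  -2u**2+25u-68 = (-(8/189)u+68/189)((189/4)u-189) + (0)
Last nonzero remainder: (189/4)u-189. Dividing through by 189/4 gives the monic gcd u-4.

u-4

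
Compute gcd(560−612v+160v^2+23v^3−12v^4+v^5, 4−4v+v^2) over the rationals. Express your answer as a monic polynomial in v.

Euclidean algorithm in ℚ[v]:
  v^5−12v^4+23v^3+160v^2−612v+560 = (v^3−8v^2−13v+140)(v^2−4v+4) + (0)
The last nonzero remainder v^2−4v+4 is already monic.

4−4v+v^2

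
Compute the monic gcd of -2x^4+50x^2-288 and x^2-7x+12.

x^2-7x+12

Euclidean algorithm in ℚ[x]:
  -2x^4+50x^2-288 = (-2x^2-14x-24)(x^2-7x+12) + (0)
The last nonzero remainder x^2-7x+12 is already monic.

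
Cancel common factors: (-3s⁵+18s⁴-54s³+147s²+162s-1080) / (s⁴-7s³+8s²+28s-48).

Euclidean algorithm in ℚ[s]:
  -3s⁵+18s⁴-54s³+147s²+162s-1080 = (-3s-3)(s⁴-7s³+8s²+28s-48) + (-51s³+255s²+102s-1224)
  s⁴-7s³+8s²+28s-48 = (-(1/51)s+2/51)(-51s³+255s²+102s-1224) + (0)
Last nonzero remainder: -51s³+255s²+102s-1224. Dividing through by -51 gives the monic gcd s³-5s²-2s+24.
Cancel s³-5s²-2s+24 from numerator and denominator to get the reduced form.

(-3s²+3s-45)/(s-2)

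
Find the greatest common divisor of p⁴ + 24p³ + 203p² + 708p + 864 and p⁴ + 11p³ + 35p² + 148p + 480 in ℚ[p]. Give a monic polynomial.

By polynomial division,
  p⁴ + 24p³ + 203p² + 708p + 864 = (p⁴ + 11p³ + 35p² + 148p + 480) + (13p³ + 168p² + 560p + 384)
  p⁴ + 11p³ + 35p² + 148p + 480 = ((1/13)p - 25/169)(13p³ + 168p² + 560p + 384) + ((2835/169)p² + (34020/169)p + 90720/169)
  13p³ + 168p² + 560p + 384 = ((2197/2835)p + 676/945)((2835/169)p² + (34020/169)p + 90720/169) + (0)
Last nonzero remainder: (2835/169)p² + (34020/169)p + 90720/169. Dividing through by 2835/169 gives the monic gcd p² + 12p + 32.

p² + 12p + 32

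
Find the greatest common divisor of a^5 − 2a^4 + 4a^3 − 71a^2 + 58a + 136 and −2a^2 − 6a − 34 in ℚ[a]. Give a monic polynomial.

a^2 + 3a + 17

Euclidean algorithm in ℚ[a]:
  a^5 − 2a^4 + 4a^3 − 71a^2 + 58a + 136 = (−(1/2)a^3 + (5/2)a^2 − a − 4)(−2a^2 − 6a − 34) + (0)
Last nonzero remainder: −2a^2 − 6a − 34. Dividing through by −2 gives the monic gcd a^2 + 3a + 17.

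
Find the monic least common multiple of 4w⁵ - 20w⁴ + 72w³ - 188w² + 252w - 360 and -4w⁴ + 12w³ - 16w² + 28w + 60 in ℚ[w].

w⁶ - 4w⁵ + 13w⁴ - 29w³ + 16w² - 27w - 90

Repeated division with remainder:
  4w⁵ - 20w⁴ + 72w³ - 188w² + 252w - 360 = (-w + 2)(-4w⁴ + 12w³ - 16w² + 28w + 60) + (32w³ - 128w² + 256w - 480)
  -4w⁴ + 12w³ - 16w² + 28w + 60 = (-(1/8)w - 1/8)(32w³ - 128w² + 256w - 480) + (0)
Last nonzero remainder: 32w³ - 128w² + 256w - 480. Dividing through by 32 gives the monic gcd w³ - 4w² + 8w - 15.
Then lcm(f, g) = f·g / gcd(f, g); expanding and making the result monic gives the answer.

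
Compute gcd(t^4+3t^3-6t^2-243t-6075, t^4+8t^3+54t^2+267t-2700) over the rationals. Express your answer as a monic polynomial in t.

t^3+12t^2+102t+675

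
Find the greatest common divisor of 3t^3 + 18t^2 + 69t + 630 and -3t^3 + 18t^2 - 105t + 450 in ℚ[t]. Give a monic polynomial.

Repeated division with remainder:
  3t^3 + 18t^2 + 69t + 630 = (-1)(-3t^3 + 18t^2 - 105t + 450) + (36t^2 - 36t + 1080)
  -3t^3 + 18t^2 - 105t + 450 = (-(1/12)t + 5/12)(36t^2 - 36t + 1080) + (0)
Last nonzero remainder: 36t^2 - 36t + 1080. Dividing through by 36 gives the monic gcd t^2 - t + 30.

t^2 - t + 30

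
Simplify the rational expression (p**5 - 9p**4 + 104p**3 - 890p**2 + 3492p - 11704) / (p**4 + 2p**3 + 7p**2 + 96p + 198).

(p**3 - 5p**2 + 62p - 532)/(p**2 + 6p + 9)

Apply the Euclidean algorithm:
  p**5 - 9p**4 + 104p**3 - 890p**2 + 3492p - 11704 = (p - 11)(p**4 + 2p**3 + 7p**2 + 96p + 198) + (119p**3 - 909p**2 + 4350p - 9526)
  p**4 + 2p**3 + 7p**2 + 96p + 198 = ((1/119)p + 1147/14161)(119p**3 - 909p**2 + 4350p - 9526) + ((624100/14161)p**2 - (2496400/14161)p + 13730200/14161)
  119p**3 - 909p**2 + 4350p - 9526 = ((1685159/624100)p - 6131713/624100)((624100/14161)p**2 - (2496400/14161)p + 13730200/14161) + (0)
Last nonzero remainder: (624100/14161)p**2 - (2496400/14161)p + 13730200/14161. Dividing through by 624100/14161 gives the monic gcd p**2 - 4p + 22.
Cancel p**2 - 4p + 22 from numerator and denominator to get the reduced form.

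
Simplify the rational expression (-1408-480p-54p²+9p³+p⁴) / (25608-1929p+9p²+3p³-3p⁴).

Repeated division with remainder:
  p⁴+9p³-54p²-480p-1408 = (-1/3)(-3p⁴+3p³+9p²-1929p+25608) + (10p³-51p²-1123p+7128)
  -3p⁴+3p³+9p²-1929p+25608 = (-(3/10)p-123/100)(10p³-51p²-1123p+7128) + (-(39063/100)p²-(117189/100)p+859386/25)
  10p³-51p²-1123p+7128 = (-(1000/39063)p+2700/13021)(-(39063/100)p²-(117189/100)p+859386/25) + (0)
Last nonzero remainder: -(39063/100)p²-(117189/100)p+859386/25. Dividing through by -39063/100 gives the monic gcd p²+3p-88.
Cancel p²+3p-88 from numerator and denominator to get the reduced form.

(-16-6p-p²)/(291-12p+3p²)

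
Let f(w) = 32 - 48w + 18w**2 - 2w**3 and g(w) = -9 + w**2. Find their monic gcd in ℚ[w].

1

By polynomial division,
  -2w**3 + 18w**2 - 48w + 32 = (-2w + 18)(w**2 - 9) + (-66w + 194)
  w**2 - 9 = (-(1/66)w - 97/2178)(-66w + 194) + (-392/1089)
  -66w + 194 = ((35937/196)w - 105633/196)(-392/1089) + (0)
The last nonzero remainder is the constant -392/1089, so the polynomials are coprime and gcd = 1.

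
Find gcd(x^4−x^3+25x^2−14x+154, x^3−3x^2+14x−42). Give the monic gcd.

Repeated division with remainder:
  x^4−x^3+25x^2−14x+154 = (x+2)(x^3−3x^2+14x−42) + (17x^2+238)
  x^3−3x^2+14x−42 = ((1/17)x−3/17)(17x^2+238) + (0)
Last nonzero remainder: 17x^2+238. Dividing through by 17 gives the monic gcd x^2+14.

x^2+14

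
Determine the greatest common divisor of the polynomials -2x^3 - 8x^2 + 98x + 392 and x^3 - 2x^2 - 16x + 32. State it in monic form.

x + 4

Repeated division with remainder:
  -2x^3 - 8x^2 + 98x + 392 = (-2)(x^3 - 2x^2 - 16x + 32) + (-12x^2 + 66x + 456)
  x^3 - 2x^2 - 16x + 32 = (-(1/12)x - 7/24)(-12x^2 + 66x + 456) + ((165/4)x + 165)
  -12x^2 + 66x + 456 = (-(16/55)x + 152/55)((165/4)x + 165) + (0)
Last nonzero remainder: (165/4)x + 165. Dividing through by 165/4 gives the monic gcd x + 4.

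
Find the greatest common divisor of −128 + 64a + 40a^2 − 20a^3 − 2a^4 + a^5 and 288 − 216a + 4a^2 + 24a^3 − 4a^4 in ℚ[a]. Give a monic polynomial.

By polynomial division,
  a^5 − 2a^4 − 20a^3 + 40a^2 + 64a − 128 = (−(1/4)a − 1)(−4a^4 + 24a^3 + 4a^2 − 216a + 288) + (5a^3 − 10a^2 − 80a + 160)
  −4a^4 + 24a^3 + 4a^2 − 216a + 288 = (−(4/5)a + 16/5)(5a^3 − 10a^2 − 80a + 160) + (−28a^2 + 168a − 224)
  5a^3 − 10a^2 − 80a + 160 = (−(5/28)a − 5/7)(−28a^2 + 168a − 224) + (0)
Last nonzero remainder: −28a^2 + 168a − 224. Dividing through by −28 gives the monic gcd a^2 − 6a + 8.

8 − 6a + a^2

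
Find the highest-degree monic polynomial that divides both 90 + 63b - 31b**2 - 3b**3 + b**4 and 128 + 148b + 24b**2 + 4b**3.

Apply the Euclidean algorithm:
  b**4 - 3b**3 - 31b**2 + 63b + 90 = ((1/4)b - 9/4)(4b**3 + 24b**2 + 148b + 128) + (-14b**2 + 364b + 378)
  4b**3 + 24b**2 + 148b + 128 = (-(2/7)b - 64/7)(-14b**2 + 364b + 378) + (3584b + 3584)
  -14b**2 + 364b + 378 = (-(1/256)b + 27/256)(3584b + 3584) + (0)
Last nonzero remainder: 3584b + 3584. Dividing through by 3584 gives the monic gcd b + 1.

1 + b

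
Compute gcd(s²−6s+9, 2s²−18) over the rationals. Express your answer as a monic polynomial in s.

s−3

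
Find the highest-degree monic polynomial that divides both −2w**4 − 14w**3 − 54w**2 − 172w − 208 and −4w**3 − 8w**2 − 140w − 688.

Repeated division with remainder:
  −2w**4 − 14w**3 − 54w**2 − 172w − 208 = ((1/2)w + 5/2)(−4w**3 − 8w**2 − 140w − 688) + (36w**2 + 522w + 1512)
  −4w**3 − 8w**2 − 140w − 688 = (−(1/9)w + 25/18)(36w**2 + 522w + 1512) + (−697w − 2788)
  36w**2 + 522w + 1512 = (−(36/697)w − 378/697)(−697w − 2788) + (0)
Last nonzero remainder: −697w − 2788. Dividing through by −697 gives the monic gcd w + 4.

w + 4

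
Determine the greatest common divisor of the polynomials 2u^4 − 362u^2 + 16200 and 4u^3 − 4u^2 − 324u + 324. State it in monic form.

u^2 − 81

Repeated division with remainder:
  2u^4 − 362u^2 + 16200 = ((1/2)u + 1/2)(4u^3 − 4u^2 − 324u + 324) + (−198u^2 + 16038)
  4u^3 − 4u^2 − 324u + 324 = (−(2/99)u + 2/99)(−198u^2 + 16038) + (0)
Last nonzero remainder: −198u^2 + 16038. Dividing through by −198 gives the monic gcd u^2 − 81.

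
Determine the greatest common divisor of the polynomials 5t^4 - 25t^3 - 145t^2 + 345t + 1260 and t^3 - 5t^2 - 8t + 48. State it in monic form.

Repeated division with remainder:
  5t^4 - 25t^3 - 145t^2 + 345t + 1260 = (5t)(t^3 - 5t^2 - 8t + 48) + (-105t^2 + 105t + 1260)
  t^3 - 5t^2 - 8t + 48 = (-(1/105)t + 4/105)(-105t^2 + 105t + 1260) + (0)
Last nonzero remainder: -105t^2 + 105t + 1260. Dividing through by -105 gives the monic gcd t^2 - t - 12.

t^2 - t - 12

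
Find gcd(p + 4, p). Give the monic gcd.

1

Repeated division with remainder:
  p + 4 = (p) + (4)
  p = ((1/4)p)(4) + (0)
The last nonzero remainder is the constant 4, so the polynomials are coprime and gcd = 1.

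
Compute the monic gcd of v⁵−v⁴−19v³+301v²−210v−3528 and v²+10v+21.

v²+10v+21

Repeated division with remainder:
  v⁵−v⁴−19v³+301v²−210v−3528 = (v³−11v²+70v−168)(v²+10v+21) + (0)
The last nonzero remainder v²+10v+21 is already monic.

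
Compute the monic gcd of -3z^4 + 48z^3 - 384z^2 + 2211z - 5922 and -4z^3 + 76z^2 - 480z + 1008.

Euclidean algorithm in ℚ[z]:
  -3z^4 + 48z^3 - 384z^2 + 2211z - 5922 = ((3/4)z + 9/4)(-4z^3 + 76z^2 - 480z + 1008) + (-195z^2 + 2535z - 8190)
  -4z^3 + 76z^2 - 480z + 1008 = ((4/195)z - 8/65)(-195z^2 + 2535z - 8190) + (0)
Last nonzero remainder: -195z^2 + 2535z - 8190. Dividing through by -195 gives the monic gcd z^2 - 13z + 42.

z^2 - 13z + 42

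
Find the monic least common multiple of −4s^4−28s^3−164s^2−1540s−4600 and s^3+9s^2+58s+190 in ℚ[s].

By polynomial division,
  −4s^4−28s^3−164s^2−1540s−4600 = (−4s+8)(s^3+9s^2+58s+190) + (−4s^2−1244s−6120)
  s^3+9s^2+58s+190 = (−(1/4)s+151/2)(−4s^2−1244s−6120) + (92450s+462250)
  −4s^2−1244s−6120 = (−(2/46225)s−612/46225)(92450s+462250) + (0)
Last nonzero remainder: 92450s+462250. Dividing through by 92450 gives the monic gcd s+5.
Then lcm(f, g) = f·g / gcd(f, g); expanding and making the result monic gives the answer.

s^6+11s^5+107s^4+815s^3+4248s^2+19230s+43700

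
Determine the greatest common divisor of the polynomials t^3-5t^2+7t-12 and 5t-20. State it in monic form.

t-4

Repeated division with remainder:
  t^3-5t^2+7t-12 = ((1/5)t^2-(1/5)t+3/5)(5t-20) + (0)
Last nonzero remainder: 5t-20. Dividing through by 5 gives the monic gcd t-4.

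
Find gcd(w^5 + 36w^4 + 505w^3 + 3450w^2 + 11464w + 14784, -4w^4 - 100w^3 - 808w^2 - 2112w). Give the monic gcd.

Apply the Euclidean algorithm:
  w^5 + 36w^4 + 505w^3 + 3450w^2 + 11464w + 14784 = (-(1/4)w - 11/4)(-4w^4 - 100w^3 - 808w^2 - 2112w) + (28w^3 + 700w^2 + 5656w + 14784)
  -4w^4 - 100w^3 - 808w^2 - 2112w = (-(1/7)w)(28w^3 + 700w^2 + 5656w + 14784) + (0)
Last nonzero remainder: 28w^3 + 700w^2 + 5656w + 14784. Dividing through by 28 gives the monic gcd w^3 + 25w^2 + 202w + 528.

w^3 + 25w^2 + 202w + 528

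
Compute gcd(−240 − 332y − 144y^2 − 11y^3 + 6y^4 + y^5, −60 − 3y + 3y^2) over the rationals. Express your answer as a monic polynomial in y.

Repeated division with remainder:
  y^5 + 6y^4 − 11y^3 − 144y^2 − 332y − 240 = ((1/3)y^3 + (7/3)y^2 + (16/3)y + 4)(3y^2 − 3y − 60) + (0)
Last nonzero remainder: 3y^2 − 3y − 60. Dividing through by 3 gives the monic gcd y^2 − y − 20.

−20 − y + y^2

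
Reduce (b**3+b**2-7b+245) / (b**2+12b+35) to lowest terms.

Euclidean algorithm in ℚ[b]:
  b**3+b**2-7b+245 = (b-11)(b**2+12b+35) + (90b+630)
  b**2+12b+35 = ((1/90)b+1/18)(90b+630) + (0)
Last nonzero remainder: 90b+630. Dividing through by 90 gives the monic gcd b+7.
Cancel b+7 from numerator and denominator to get the reduced form.

(b**2-6b+35)/(b+5)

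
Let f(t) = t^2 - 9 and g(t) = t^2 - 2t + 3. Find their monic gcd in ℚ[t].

1

Apply the Euclidean algorithm:
  t^2 - 9 = (t^2 - 2t + 3) + (2t - 12)
  t^2 - 2t + 3 = ((1/2)t + 2)(2t - 12) + (27)
  2t - 12 = ((2/27)t - 4/9)(27) + (0)
The last nonzero remainder is the constant 27, so the polynomials are coprime and gcd = 1.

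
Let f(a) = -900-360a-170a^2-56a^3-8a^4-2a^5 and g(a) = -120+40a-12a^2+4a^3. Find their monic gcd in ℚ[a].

Euclidean algorithm in ℚ[a]:
  -2a^5-8a^4-56a^3-170a^2-360a-900 = (-(1/2)a^2-(7/2)a-39/2)(4a^3-12a^2+40a-120) + (-324a^2-3240)
  4a^3-12a^2+40a-120 = (-(1/81)a+1/27)(-324a^2-3240) + (0)
Last nonzero remainder: -324a^2-3240. Dividing through by -324 gives the monic gcd a^2+10.

10+a^2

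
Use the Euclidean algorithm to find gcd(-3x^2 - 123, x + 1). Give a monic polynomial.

1

Repeated division with remainder:
  -3x^2 - 123 = (-3x + 3)(x + 1) + (-126)
  x + 1 = (-(1/126)x - 1/126)(-126) + (0)
The last nonzero remainder is the constant -126, so the polynomials are coprime and gcd = 1.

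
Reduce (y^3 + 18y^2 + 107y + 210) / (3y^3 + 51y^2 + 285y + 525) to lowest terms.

Euclidean algorithm in ℚ[y]:
  y^3 + 18y^2 + 107y + 210 = (1/3)(3y^3 + 51y^2 + 285y + 525) + (y^2 + 12y + 35)
  3y^3 + 51y^2 + 285y + 525 = (3y + 15)(y^2 + 12y + 35) + (0)
The last nonzero remainder y^2 + 12y + 35 is already monic.
Cancel y^2 + 12y + 35 from numerator and denominator to get the reduced form.

(y + 6)/(3y + 15)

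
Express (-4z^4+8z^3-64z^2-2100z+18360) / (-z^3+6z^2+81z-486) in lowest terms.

(4z^2-20z+340)/(z-9)

By polynomial division,
  -4z^4+8z^3-64z^2-2100z+18360 = (4z+16)(-z^3+6z^2+81z-486) + (-484z^2-1452z+26136)
  -z^3+6z^2+81z-486 = ((1/484)z-9/484)(-484z^2-1452z+26136) + (0)
Last nonzero remainder: -484z^2-1452z+26136. Dividing through by -484 gives the monic gcd z^2+3z-54.
Cancel z^2+3z-54 from numerator and denominator to get the reduced form.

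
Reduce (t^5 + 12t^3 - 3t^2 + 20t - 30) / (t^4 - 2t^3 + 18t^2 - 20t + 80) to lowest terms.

(t^3 + 2t - 3)/(t^2 - 2t + 8)

Repeated division with remainder:
  t^5 + 12t^3 - 3t^2 + 20t - 30 = (t + 2)(t^4 - 2t^3 + 18t^2 - 20t + 80) + (-2t^3 - 19t^2 - 20t - 190)
  t^4 - 2t^3 + 18t^2 - 20t + 80 = (-(1/2)t + 23/4)(-2t^3 - 19t^2 - 20t - 190) + ((469/4)t^2 + 2345/2)
  -2t^3 - 19t^2 - 20t - 190 = (-(8/469)t - 76/469)((469/4)t^2 + 2345/2) + (0)
Last nonzero remainder: (469/4)t^2 + 2345/2. Dividing through by 469/4 gives the monic gcd t^2 + 10.
Cancel t^2 + 10 from numerator and denominator to get the reduced form.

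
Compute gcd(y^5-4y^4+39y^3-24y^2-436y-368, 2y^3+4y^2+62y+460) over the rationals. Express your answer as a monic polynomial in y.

Repeated division with remainder:
  y^5-4y^4+39y^3-24y^2-436y-368 = ((1/2)y^2-3y+10)(2y^3+4y^2+62y+460) + (-108y^2+324y-4968)
  2y^3+4y^2+62y+460 = (-(1/54)y-5/54)(-108y^2+324y-4968) + (0)
Last nonzero remainder: -108y^2+324y-4968. Dividing through by -108 gives the monic gcd y^2-3y+46.

y^2-3y+46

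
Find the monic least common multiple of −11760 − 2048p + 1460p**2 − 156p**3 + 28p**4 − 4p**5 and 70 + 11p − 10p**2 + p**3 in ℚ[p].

−20580 − 644p + 3067p**2 − 638p**3 + 88p**4 − 14p**5 + p**6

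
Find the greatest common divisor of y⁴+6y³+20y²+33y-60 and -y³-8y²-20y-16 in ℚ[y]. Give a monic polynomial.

y+4

Apply the Euclidean algorithm:
  y⁴+6y³+20y²+33y-60 = (-y+2)(-y³-8y²-20y-16) + (16y²+57y-28)
  -y³-8y²-20y-16 = (-(1/16)y-71/256)(16y²+57y-28) + (-(1521/256)y-1521/64)
  16y²+57y-28 = (-(4096/1521)y+1792/1521)(-(1521/256)y-1521/64) + (0)
Last nonzero remainder: -(1521/256)y-1521/64. Dividing through by -1521/256 gives the monic gcd y+4.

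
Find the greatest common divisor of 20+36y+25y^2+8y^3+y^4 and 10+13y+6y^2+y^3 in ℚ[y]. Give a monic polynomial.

10+13y+6y^2+y^3

By polynomial division,
  y^4+8y^3+25y^2+36y+20 = (y+2)(y^3+6y^2+13y+10) + (0)
The last nonzero remainder y^3+6y^2+13y+10 is already monic.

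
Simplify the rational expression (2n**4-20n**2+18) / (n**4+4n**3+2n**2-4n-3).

Euclidean algorithm in ℚ[n]:
  2n**4-20n**2+18 = (2)(n**4+4n**3+2n**2-4n-3) + (-8n**3-24n**2+8n+24)
  n**4+4n**3+2n**2-4n-3 = (-(1/8)n-1/8)(-8n**3-24n**2+8n+24) + (0)
Last nonzero remainder: -8n**3-24n**2+8n+24. Dividing through by -8 gives the monic gcd n**3+3n**2-n-3.
Cancel n**3+3n**2-n-3 from numerator and denominator to get the reduced form.

(2n-6)/(n+1)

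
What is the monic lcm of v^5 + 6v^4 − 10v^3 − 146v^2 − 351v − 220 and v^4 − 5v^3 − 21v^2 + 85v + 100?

v^6 + v^5 − 40v^4 − 96v^3 + 379v^2 + 1535v + 1100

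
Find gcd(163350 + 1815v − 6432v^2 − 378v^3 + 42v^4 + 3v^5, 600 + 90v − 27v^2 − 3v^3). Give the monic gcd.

−50 + 5v + v^2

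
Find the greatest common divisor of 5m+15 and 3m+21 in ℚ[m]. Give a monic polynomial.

Repeated division with remainder:
  5m+15 = (5/3)(3m+21) + (−20)
  3m+21 = (−(3/20)m−21/20)(−20) + (0)
The last nonzero remainder is the constant −20, so the polynomials are coprime and gcd = 1.

1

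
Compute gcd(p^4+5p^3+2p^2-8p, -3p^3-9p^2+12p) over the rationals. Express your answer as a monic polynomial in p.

Euclidean algorithm in ℚ[p]:
  p^4+5p^3+2p^2-8p = (-(1/3)p-2/3)(-3p^3-9p^2+12p) + (0)
Last nonzero remainder: -3p^3-9p^2+12p. Dividing through by -3 gives the monic gcd p^3+3p^2-4p.

p^3+3p^2-4p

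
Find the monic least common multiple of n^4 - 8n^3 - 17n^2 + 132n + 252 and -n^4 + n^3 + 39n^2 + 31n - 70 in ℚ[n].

Euclidean algorithm in ℚ[n]:
  n^4 - 8n^3 - 17n^2 + 132n + 252 = (-1)(-n^4 + n^3 + 39n^2 + 31n - 70) + (-7n^3 + 22n^2 + 163n + 182)
  -n^4 + n^3 + 39n^2 + 31n - 70 = ((1/7)n + 15/49)(-7n^3 + 22n^2 + 163n + 182) + ((440/49)n^2 - (2200/49)n - 880/7)
  -7n^3 + 22n^2 + 163n + 182 = (-(343/440)n - 637/440)((440/49)n^2 - (2200/49)n - 880/7) + (0)
Last nonzero remainder: (440/49)n^2 - (2200/49)n - 880/7. Dividing through by 440/49 gives the monic gcd n^2 - 5n - 14.
Then lcm(f, g) = f·g / gcd(f, g); expanding and making the result monic gives the answer.

n^6 - 4n^5 - 54n^4 + 104n^3 + 865n^2 + 348n - 1260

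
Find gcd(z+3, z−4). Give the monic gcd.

1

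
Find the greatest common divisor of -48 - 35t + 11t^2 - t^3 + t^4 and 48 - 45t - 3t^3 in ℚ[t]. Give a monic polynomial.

16 + t + t^2

By polynomial division,
  t^4 - t^3 + 11t^2 - 35t - 48 = (-(1/3)t + 1/3)(-3t^3 - 45t + 48) + (-4t^2 - 4t - 64)
  -3t^3 - 45t + 48 = ((3/4)t - 3/4)(-4t^2 - 4t - 64) + (0)
Last nonzero remainder: -4t^2 - 4t - 64. Dividing through by -4 gives the monic gcd t^2 + t + 16.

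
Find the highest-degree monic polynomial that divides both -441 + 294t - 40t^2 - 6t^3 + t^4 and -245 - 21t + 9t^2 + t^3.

7 + t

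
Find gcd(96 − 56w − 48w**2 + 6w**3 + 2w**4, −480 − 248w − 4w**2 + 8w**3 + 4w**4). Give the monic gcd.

−8 − 2w + w**2

Repeated division with remainder:
  2w**4 + 6w**3 − 48w**2 − 56w + 96 = (1/2)(4w**4 + 8w**3 − 4w**2 − 248w − 480) + (2w**3 − 46w**2 + 68w + 336)
  4w**4 + 8w**3 − 4w**2 − 248w − 480 = (2w + 50)(2w**3 − 46w**2 + 68w + 336) + (2160w**2 − 4320w − 17280)
  2w**3 − 46w**2 + 68w + 336 = ((1/1080)w − 7/360)(2160w**2 − 4320w − 17280) + (0)
Last nonzero remainder: 2160w**2 − 4320w − 17280. Dividing through by 2160 gives the monic gcd w**2 − 2w − 8.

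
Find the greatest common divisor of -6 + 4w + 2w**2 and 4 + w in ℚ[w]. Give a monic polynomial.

Euclidean algorithm in ℚ[w]:
  2w**2 + 4w - 6 = (2w - 4)(w + 4) + (10)
  w + 4 = ((1/10)w + 2/5)(10) + (0)
The last nonzero remainder is the constant 10, so the polynomials are coprime and gcd = 1.

1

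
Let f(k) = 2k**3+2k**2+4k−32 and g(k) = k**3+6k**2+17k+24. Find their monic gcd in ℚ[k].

k**2+3k+8

By polynomial division,
  2k**3+2k**2+4k−32 = (2)(k**3+6k**2+17k+24) + (−10k**2−30k−80)
  k**3+6k**2+17k+24 = (−(1/10)k−3/10)(−10k**2−30k−80) + (0)
Last nonzero remainder: −10k**2−30k−80. Dividing through by −10 gives the monic gcd k**2+3k+8.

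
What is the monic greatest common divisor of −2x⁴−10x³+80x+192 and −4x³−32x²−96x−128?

Apply the Euclidean algorithm:
  −2x⁴−10x³+80x+192 = ((1/2)x−3/2)(−4x³−32x²−96x−128) + (0)
Last nonzero remainder: −4x³−32x²−96x−128. Dividing through by −4 gives the monic gcd x³+8x²+24x+32.

x³+8x²+24x+32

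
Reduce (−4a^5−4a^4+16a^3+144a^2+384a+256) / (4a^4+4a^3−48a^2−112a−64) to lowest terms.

Repeated division with remainder:
  −4a^5−4a^4+16a^3+144a^2+384a+256 = (−a)(4a^4+4a^3−48a^2−112a−64) + (−32a^3+32a^2+320a+256)
  4a^4+4a^3−48a^2−112a−64 = (−(1/8)a−1/4)(−32a^3+32a^2+320a+256) + (0)
Last nonzero remainder: −32a^3+32a^2+320a+256. Dividing through by −32 gives the monic gcd a^3−a^2−10a−8.
Cancel a^3−a^2−10a−8 from numerator and denominator to get the reduced form.

(−a^2−2a−8)/(a+2)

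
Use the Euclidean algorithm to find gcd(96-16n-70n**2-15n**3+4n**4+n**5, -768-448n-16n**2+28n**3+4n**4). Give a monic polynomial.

-48-16n+3n**2+n**3

Euclidean algorithm in ℚ[n]:
  n**5+4n**4-15n**3-70n**2-16n+96 = ((1/4)n-3/4)(4n**4+28n**3-16n**2-448n-768) + (10n**3+30n**2-160n-480)
  4n**4+28n**3-16n**2-448n-768 = ((2/5)n+8/5)(10n**3+30n**2-160n-480) + (0)
Last nonzero remainder: 10n**3+30n**2-160n-480. Dividing through by 10 gives the monic gcd n**3+3n**2-16n-48.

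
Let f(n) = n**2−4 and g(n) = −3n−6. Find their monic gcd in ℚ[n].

n+2

Euclidean algorithm in ℚ[n]:
  n**2−4 = (−(1/3)n+2/3)(−3n−6) + (0)
Last nonzero remainder: −3n−6. Dividing through by −3 gives the monic gcd n+2.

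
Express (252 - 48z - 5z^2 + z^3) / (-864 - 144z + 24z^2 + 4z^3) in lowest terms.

(-42 + z + z^2)/(144 + 48z + 4z^2)

Apply the Euclidean algorithm:
  z^3 - 5z^2 - 48z + 252 = (1/4)(4z^3 + 24z^2 - 144z - 864) + (-11z^2 - 12z + 468)
  4z^3 + 24z^2 - 144z - 864 = (-(4/11)z - 216/121)(-11z^2 - 12z + 468) + ((576/121)z - 3456/121)
  -11z^2 - 12z + 468 = (-(1331/576)z - 1573/96)((576/121)z - 3456/121) + (0)
Last nonzero remainder: (576/121)z - 3456/121. Dividing through by 576/121 gives the monic gcd z - 6.
Cancel z - 6 from numerator and denominator to get the reduced form.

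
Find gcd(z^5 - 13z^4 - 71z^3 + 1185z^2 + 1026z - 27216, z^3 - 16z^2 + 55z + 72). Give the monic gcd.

z^2 - 17z + 72

Apply the Euclidean algorithm:
  z^5 - 13z^4 - 71z^3 + 1185z^2 + 1026z - 27216 = (z^2 + 3z - 78)(z^3 - 16z^2 + 55z + 72) + (-300z^2 + 5100z - 21600)
  z^3 - 16z^2 + 55z + 72 = (-(1/300)z - 1/300)(-300z^2 + 5100z - 21600) + (0)
Last nonzero remainder: -300z^2 + 5100z - 21600. Dividing through by -300 gives the monic gcd z^2 - 17z + 72.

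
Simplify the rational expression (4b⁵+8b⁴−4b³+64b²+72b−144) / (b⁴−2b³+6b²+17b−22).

Apply the Euclidean algorithm:
  4b⁵+8b⁴−4b³+64b²+72b−144 = (4b+16)(b⁴−2b³+6b²+17b−22) + (4b³−100b²−112b+208)
  b⁴−2b³+6b²+17b−22 = ((1/4)b+23/4)(4b³−100b²−112b+208) + (609b²+609b−1218)
  4b³−100b²−112b+208 = ((4/609)b−104/609)(609b²+609b−1218) + (0)
Last nonzero remainder: 609b²+609b−1218. Dividing through by 609 gives the monic gcd b²+b−2.
Cancel b²+b−2 from numerator and denominator to get the reduced form.

(4b³+4b²+72)/(b²−3b+11)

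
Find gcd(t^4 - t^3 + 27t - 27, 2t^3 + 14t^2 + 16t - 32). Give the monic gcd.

t - 1

By polynomial division,
  t^4 - t^3 + 27t - 27 = ((1/2)t - 4)(2t^3 + 14t^2 + 16t - 32) + (48t^2 + 107t - 155)
  2t^3 + 14t^2 + 16t - 32 = ((1/24)t + 229/1152)(48t^2 + 107t - 155) + ((1369/1152)t - 1369/1152)
  48t^2 + 107t - 155 = ((55296/1369)t + 178560/1369)((1369/1152)t - 1369/1152) + (0)
Last nonzero remainder: (1369/1152)t - 1369/1152. Dividing through by 1369/1152 gives the monic gcd t - 1.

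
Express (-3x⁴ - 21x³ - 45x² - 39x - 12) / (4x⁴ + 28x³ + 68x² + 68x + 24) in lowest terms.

(-3x² - 15x - 12)/(4x² + 20x + 24)

Repeated division with remainder:
  -3x⁴ - 21x³ - 45x² - 39x - 12 = (-3/4)(4x⁴ + 28x³ + 68x² + 68x + 24) + (6x² + 12x + 6)
  4x⁴ + 28x³ + 68x² + 68x + 24 = ((2/3)x² + (10/3)x + 4)(6x² + 12x + 6) + (0)
Last nonzero remainder: 6x² + 12x + 6. Dividing through by 6 gives the monic gcd x² + 2x + 1.
Cancel x² + 2x + 1 from numerator and denominator to get the reduced form.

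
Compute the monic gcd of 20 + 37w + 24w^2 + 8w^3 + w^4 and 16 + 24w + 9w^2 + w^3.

Repeated division with remainder:
  w^4 + 8w^3 + 24w^2 + 37w + 20 = (w - 1)(w^3 + 9w^2 + 24w + 16) + (9w^2 + 45w + 36)
  w^3 + 9w^2 + 24w + 16 = ((1/9)w + 4/9)(9w^2 + 45w + 36) + (0)
Last nonzero remainder: 9w^2 + 45w + 36. Dividing through by 9 gives the monic gcd w^2 + 5w + 4.

4 + 5w + w^2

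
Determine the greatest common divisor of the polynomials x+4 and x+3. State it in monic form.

1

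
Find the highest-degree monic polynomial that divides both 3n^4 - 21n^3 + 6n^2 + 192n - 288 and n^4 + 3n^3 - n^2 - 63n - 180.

n^2 - n - 12

Repeated division with remainder:
  3n^4 - 21n^3 + 6n^2 + 192n - 288 = (3)(n^4 + 3n^3 - n^2 - 63n - 180) + (-30n^3 + 9n^2 + 381n + 252)
  n^4 + 3n^3 - n^2 - 63n - 180 = (-(1/30)n - 11/100)(-30n^3 + 9n^2 + 381n + 252) + ((1269/100)n^2 - (1269/100)n - 3807/25)
  -30n^3 + 9n^2 + 381n + 252 = (-(1000/423)n - 700/423)((1269/100)n^2 - (1269/100)n - 3807/25) + (0)
Last nonzero remainder: (1269/100)n^2 - (1269/100)n - 3807/25. Dividing through by 1269/100 gives the monic gcd n^2 - n - 12.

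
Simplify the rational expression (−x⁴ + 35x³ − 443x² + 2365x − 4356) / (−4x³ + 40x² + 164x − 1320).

(x³ − 24x² + 179x − 396)/(4x² + 4x − 120)

Repeated division with remainder:
  −x⁴ + 35x³ − 443x² + 2365x − 4356 = ((1/4)x − 25/4)(−4x³ + 40x² + 164x − 1320) + (−234x² + 3720x − 12606)
  −4x³ + 40x² + 164x − 1320 = ((2/117)x + 460/4563)(−234x² + 3720x − 12606) + ((6800/1521)x − 74800/1521)
  −234x² + 3720x − 12606 = (−(177957/3400)x + 871533/3400)((6800/1521)x − 74800/1521) + (0)
Last nonzero remainder: (6800/1521)x − 74800/1521. Dividing through by 6800/1521 gives the monic gcd x − 11.
Cancel x − 11 from numerator and denominator to get the reduced form.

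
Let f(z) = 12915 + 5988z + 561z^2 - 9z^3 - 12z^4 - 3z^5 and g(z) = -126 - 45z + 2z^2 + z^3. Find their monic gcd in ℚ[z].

-21 - 4z + z^2

Euclidean algorithm in ℚ[z]:
  -3z^5 - 12z^4 - 9z^3 + 561z^2 + 5988z + 12915 = (-3z^2 - 6z - 132)(z^3 + 2z^2 - 45z - 126) + (177z^2 - 708z - 3717)
  z^3 + 2z^2 - 45z - 126 = ((1/177)z + 2/59)(177z^2 - 708z - 3717) + (0)
Last nonzero remainder: 177z^2 - 708z - 3717. Dividing through by 177 gives the monic gcd z^2 - 4z - 21.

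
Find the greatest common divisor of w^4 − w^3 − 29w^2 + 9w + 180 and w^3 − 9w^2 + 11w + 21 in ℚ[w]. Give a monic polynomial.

w − 3

Apply the Euclidean algorithm:
  w^4 − w^3 − 29w^2 + 9w + 180 = (w + 8)(w^3 − 9w^2 + 11w + 21) + (32w^2 − 100w + 12)
  w^3 − 9w^2 + 11w + 21 = ((1/32)w − 47/256)(32w^2 − 100w + 12) + (−(495/64)w + 1485/64)
  32w^2 − 100w + 12 = (−(2048/495)w + 256/495)(−(495/64)w + 1485/64) + (0)
Last nonzero remainder: −(495/64)w + 1485/64. Dividing through by −495/64 gives the monic gcd w − 3.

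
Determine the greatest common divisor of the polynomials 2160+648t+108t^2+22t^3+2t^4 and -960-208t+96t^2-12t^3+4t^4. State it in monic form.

30-t+t^2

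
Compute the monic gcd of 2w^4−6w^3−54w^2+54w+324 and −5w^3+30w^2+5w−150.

w−3

Repeated division with remainder:
  2w^4−6w^3−54w^2+54w+324 = (−(2/5)w−6/5)(−5w^3+30w^2+5w−150) + (−16w^2+144)
  −5w^3+30w^2+5w−150 = ((5/16)w−15/8)(−16w^2+144) + (−40w+120)
  −16w^2+144 = ((2/5)w+6/5)(−40w+120) + (0)
Last nonzero remainder: −40w+120. Dividing through by −40 gives the monic gcd w−3.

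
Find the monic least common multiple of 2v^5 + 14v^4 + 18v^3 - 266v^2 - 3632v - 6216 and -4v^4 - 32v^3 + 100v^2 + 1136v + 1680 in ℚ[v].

Euclidean algorithm in ℚ[v]:
  2v^5 + 14v^4 + 18v^3 - 266v^2 - 3632v - 6216 = (-(1/2)v + 1/2)(-4v^4 - 32v^3 + 100v^2 + 1136v + 1680) + (84v^3 + 252v^2 - 3360v - 7056)
  -4v^4 - 32v^3 + 100v^2 + 1136v + 1680 = (-(1/21)v - 5/21)(84v^3 + 252v^2 - 3360v - 7056) + (0)
Last nonzero remainder: 84v^3 + 252v^2 - 3360v - 7056. Dividing through by 84 gives the monic gcd v^3 + 3v^2 - 40v - 84.
Then lcm(f, g) = f·g / gcd(f, g); expanding and making the result monic gives the answer.

v^6 + 12v^5 + 44v^4 - 88v^3 - 2481v^2 - 12188v - 15540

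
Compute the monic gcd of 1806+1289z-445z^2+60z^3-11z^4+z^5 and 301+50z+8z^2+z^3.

43+z+z^2

Repeated division with remainder:
  z^5-11z^4+60z^3-445z^2+1289z+1806 = (z^2-19z+162)(z^3+8z^2+50z+301) + (-1092z^2-1092z-46956)
  z^3+8z^2+50z+301 = (-(1/1092)z-1/156)(-1092z^2-1092z-46956) + (0)
Last nonzero remainder: -1092z^2-1092z-46956. Dividing through by -1092 gives the monic gcd z^2+z+43.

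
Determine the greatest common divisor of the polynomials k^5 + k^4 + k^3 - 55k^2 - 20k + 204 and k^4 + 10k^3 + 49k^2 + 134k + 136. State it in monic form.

k^3 + 6k^2 + 25k + 34

By polynomial division,
  k^5 + k^4 + k^3 - 55k^2 - 20k + 204 = (k - 9)(k^4 + 10k^3 + 49k^2 + 134k + 136) + (42k^3 + 252k^2 + 1050k + 1428)
  k^4 + 10k^3 + 49k^2 + 134k + 136 = ((1/42)k + 2/21)(42k^3 + 252k^2 + 1050k + 1428) + (0)
Last nonzero remainder: 42k^3 + 252k^2 + 1050k + 1428. Dividing through by 42 gives the monic gcd k^3 + 6k^2 + 25k + 34.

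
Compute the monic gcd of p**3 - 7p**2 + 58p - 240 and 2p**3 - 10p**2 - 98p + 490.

p - 5

Apply the Euclidean algorithm:
  p**3 - 7p**2 + 58p - 240 = (1/2)(2p**3 - 10p**2 - 98p + 490) + (-2p**2 + 107p - 485)
  2p**3 - 10p**2 - 98p + 490 = (-p - 97/2)(-2p**2 + 107p - 485) + ((9213/2)p - 46065/2)
  -2p**2 + 107p - 485 = (-(4/9213)p + 194/9213)((9213/2)p - 46065/2) + (0)
Last nonzero remainder: (9213/2)p - 46065/2. Dividing through by 9213/2 gives the monic gcd p - 5.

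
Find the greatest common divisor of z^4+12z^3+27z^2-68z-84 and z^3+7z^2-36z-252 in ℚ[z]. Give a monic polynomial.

z^2+13z+42

Repeated division with remainder:
  z^4+12z^3+27z^2-68z-84 = (z+5)(z^3+7z^2-36z-252) + (28z^2+364z+1176)
  z^3+7z^2-36z-252 = ((1/28)z-3/14)(28z^2+364z+1176) + (0)
Last nonzero remainder: 28z^2+364z+1176. Dividing through by 28 gives the monic gcd z^2+13z+42.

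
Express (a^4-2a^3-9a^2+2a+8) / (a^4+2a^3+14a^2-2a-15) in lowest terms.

(a^2-2a-8)/(a^2+2a+15)

By polynomial division,
  a^4-2a^3-9a^2+2a+8 = (a^4+2a^3+14a^2-2a-15) + (-4a^3-23a^2+4a+23)
  a^4+2a^3+14a^2-2a-15 = (-(1/4)a+15/16)(-4a^3-23a^2+4a+23) + ((585/16)a^2-585/16)
  -4a^3-23a^2+4a+23 = (-(64/585)a-368/585)((585/16)a^2-585/16) + (0)
Last nonzero remainder: (585/16)a^2-585/16. Dividing through by 585/16 gives the monic gcd a^2-1.
Cancel a^2-1 from numerator and denominator to get the reduced form.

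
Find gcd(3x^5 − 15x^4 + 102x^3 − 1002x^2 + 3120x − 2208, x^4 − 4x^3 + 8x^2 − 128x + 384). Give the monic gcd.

By polynomial division,
  3x^5 − 15x^4 + 102x^3 − 1002x^2 + 3120x − 2208 = (3x − 3)(x^4 − 4x^3 + 8x^2 − 128x + 384) + (66x^3 − 594x^2 + 1584x − 1056)
  x^4 − 4x^3 + 8x^2 − 128x + 384 = ((1/66)x + 5/66)(66x^3 − 594x^2 + 1584x − 1056) + (29x^2 − 232x + 464)
  66x^3 − 594x^2 + 1584x − 1056 = ((66/29)x − 66/29)(29x^2 − 232x + 464) + (0)
Last nonzero remainder: 29x^2 − 232x + 464. Dividing through by 29 gives the monic gcd x^2 − 8x + 16.

x^2 − 8x + 16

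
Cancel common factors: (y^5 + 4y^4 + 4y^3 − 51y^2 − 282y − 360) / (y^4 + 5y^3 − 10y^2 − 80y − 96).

(y^2 + 3y + 15)/(y + 4)

By polynomial division,
  y^5 + 4y^4 + 4y^3 − 51y^2 − 282y − 360 = (y − 1)(y^4 + 5y^3 − 10y^2 − 80y − 96) + (19y^3 + 19y^2 − 266y − 456)
  y^4 + 5y^3 − 10y^2 − 80y − 96 = ((1/19)y + 4/19)(19y^3 + 19y^2 − 266y − 456) + (0)
Last nonzero remainder: 19y^3 + 19y^2 − 266y − 456. Dividing through by 19 gives the monic gcd y^3 + y^2 − 14y − 24.
Cancel y^3 + y^2 − 14y − 24 from numerator and denominator to get the reduced form.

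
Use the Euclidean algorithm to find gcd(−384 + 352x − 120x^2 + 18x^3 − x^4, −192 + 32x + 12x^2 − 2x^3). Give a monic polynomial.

24 − 10x + x^2

Euclidean algorithm in ℚ[x]:
  −x^4 + 18x^3 − 120x^2 + 352x − 384 = ((1/2)x − 6)(−2x^3 + 12x^2 + 32x − 192) + (−64x^2 + 640x − 1536)
  −2x^3 + 12x^2 + 32x − 192 = ((1/32)x + 1/8)(−64x^2 + 640x − 1536) + (0)
Last nonzero remainder: −64x^2 + 640x − 1536. Dividing through by −64 gives the monic gcd x^2 − 10x + 24.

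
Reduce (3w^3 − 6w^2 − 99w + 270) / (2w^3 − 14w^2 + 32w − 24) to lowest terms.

(3w^2 + 3w − 90)/(2w^2 − 8w + 8)

Apply the Euclidean algorithm:
  3w^3 − 6w^2 − 99w + 270 = (3/2)(2w^3 − 14w^2 + 32w − 24) + (15w^2 − 147w + 306)
  2w^3 − 14w^2 + 32w − 24 = ((2/15)w + 28/75)(15w^2 − 147w + 306) + ((1152/25)w − 3456/25)
  15w^2 − 147w + 306 = ((125/384)w − 425/192)((1152/25)w − 3456/25) + (0)
Last nonzero remainder: (1152/25)w − 3456/25. Dividing through by 1152/25 gives the monic gcd w − 3.
Cancel w − 3 from numerator and denominator to get the reduced form.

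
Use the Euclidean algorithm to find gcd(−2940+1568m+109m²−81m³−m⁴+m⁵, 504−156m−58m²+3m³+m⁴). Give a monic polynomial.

Euclidean algorithm in ℚ[m]:
  m⁵−m⁴−81m³+109m²+1568m−2940 = (m−4)(m⁴+3m³−58m²−156m+504) + (−11m³+33m²+440m−924)
  m⁴+3m³−58m²−156m+504 = (−(1/11)m−6/11)(−11m³+33m²+440m−924) + (0)
Last nonzero remainder: −11m³+33m²+440m−924. Dividing through by −11 gives the monic gcd m³−3m²−40m+84.

84−40m−3m²+m³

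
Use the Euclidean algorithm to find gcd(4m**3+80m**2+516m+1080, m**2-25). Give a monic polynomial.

Repeated division with remainder:
  4m**3+80m**2+516m+1080 = (4m+80)(m**2-25) + (616m+3080)
  m**2-25 = ((1/616)m-5/616)(616m+3080) + (0)
Last nonzero remainder: 616m+3080. Dividing through by 616 gives the monic gcd m+5.

m+5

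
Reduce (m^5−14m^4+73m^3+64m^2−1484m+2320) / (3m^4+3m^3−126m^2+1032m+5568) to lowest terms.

By polynomial division,
  m^5−14m^4+73m^3+64m^2−1484m+2320 = ((1/3)m−5)(3m^4+3m^3−126m^2+1032m+5568) + (130m^3−910m^2+1820m+30160)
  3m^4+3m^3−126m^2+1032m+5568 = ((3/130)m+12/65)(130m^3−910m^2+1820m+30160) + (0)
Last nonzero remainder: 130m^3−910m^2+1820m+30160. Dividing through by 130 gives the monic gcd m^3−7m^2+14m+232.
Cancel m^3−7m^2+14m+232 from numerator and denominator to get the reduced form.

(m^2−7m+10)/(3m+24)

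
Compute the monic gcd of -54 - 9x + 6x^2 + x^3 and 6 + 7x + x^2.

6 + x

By polynomial division,
  x^3 + 6x^2 - 9x - 54 = (x - 1)(x^2 + 7x + 6) + (-8x - 48)
  x^2 + 7x + 6 = (-(1/8)x - 1/8)(-8x - 48) + (0)
Last nonzero remainder: -8x - 48. Dividing through by -8 gives the monic gcd x + 6.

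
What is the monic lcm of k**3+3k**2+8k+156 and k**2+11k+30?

k**4+8k**3+23k**2+196k+780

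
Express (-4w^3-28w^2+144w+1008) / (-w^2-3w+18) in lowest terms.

Repeated division with remainder:
  -4w^3-28w^2+144w+1008 = (4w+16)(-w^2-3w+18) + (120w+720)
  -w^2-3w+18 = (-(1/120)w+1/40)(120w+720) + (0)
Last nonzero remainder: 120w+720. Dividing through by 120 gives the monic gcd w+6.
Cancel w+6 from numerator and denominator to get the reduced form.

(4w^2+4w-168)/(w-3)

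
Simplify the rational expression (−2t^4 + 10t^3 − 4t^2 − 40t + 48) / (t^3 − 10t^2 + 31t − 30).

(−2t^2 + 8)/(t − 5)

Apply the Euclidean algorithm:
  −2t^4 + 10t^3 − 4t^2 − 40t + 48 = (−2t − 10)(t^3 − 10t^2 + 31t − 30) + (−42t^2 + 210t − 252)
  t^3 − 10t^2 + 31t − 30 = (−(1/42)t + 5/42)(−42t^2 + 210t − 252) + (0)
Last nonzero remainder: −42t^2 + 210t − 252. Dividing through by −42 gives the monic gcd t^2 − 5t + 6.
Cancel t^2 − 5t + 6 from numerator and denominator to get the reduced form.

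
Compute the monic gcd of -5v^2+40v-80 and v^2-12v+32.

Repeated division with remainder:
  -5v^2+40v-80 = (-5)(v^2-12v+32) + (-20v+80)
  v^2-12v+32 = (-(1/20)v+2/5)(-20v+80) + (0)
Last nonzero remainder: -20v+80. Dividing through by -20 gives the monic gcd v-4.

v-4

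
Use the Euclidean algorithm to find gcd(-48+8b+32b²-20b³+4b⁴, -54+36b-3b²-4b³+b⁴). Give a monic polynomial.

Repeated division with remainder:
  4b⁴-20b³+32b²+8b-48 = (4)(b⁴-4b³-3b²+36b-54) + (-4b³+44b²-136b+168)
  b⁴-4b³-3b²+36b-54 = (-(1/4)b-7/4)(-4b³+44b²-136b+168) + (40b²-160b+240)
  -4b³+44b²-136b+168 = (-(1/10)b+7/10)(40b²-160b+240) + (0)
Last nonzero remainder: 40b²-160b+240. Dividing through by 40 gives the monic gcd b²-4b+6.

6-4b+b²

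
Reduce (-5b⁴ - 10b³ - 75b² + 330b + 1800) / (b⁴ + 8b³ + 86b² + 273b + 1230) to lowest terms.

Repeated division with remainder:
  -5b⁴ - 10b³ - 75b² + 330b + 1800 = (-5)(b⁴ + 8b³ + 86b² + 273b + 1230) + (30b³ + 355b² + 1695b + 7950)
  b⁴ + 8b³ + 86b² + 273b + 1230 = ((1/30)b - 23/180)(30b³ + 355b² + 1695b + 7950) + ((2695/36)b² + (2695/12)b + 13475/6)
  30b³ + 355b² + 1695b + 7950 = ((216/539)b + 1908/539)((2695/36)b² + (2695/12)b + 13475/6) + (0)
Last nonzero remainder: (2695/36)b² + (2695/12)b + 13475/6. Dividing through by 2695/36 gives the monic gcd b² + 3b + 30.
Cancel b² + 3b + 30 from numerator and denominator to get the reduced form.

(-5b² + 5b + 60)/(b² + 5b + 41)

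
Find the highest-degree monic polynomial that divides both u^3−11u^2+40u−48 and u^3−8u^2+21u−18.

u−3

Apply the Euclidean algorithm:
  u^3−11u^2+40u−48 = (u^3−8u^2+21u−18) + (−3u^2+19u−30)
  u^3−8u^2+21u−18 = (−(1/3)u+5/9)(−3u^2+19u−30) + ((4/9)u−4/3)
  −3u^2+19u−30 = (−(27/4)u+45/2)((4/9)u−4/3) + (0)
Last nonzero remainder: (4/9)u−4/3. Dividing through by 4/9 gives the monic gcd u−3.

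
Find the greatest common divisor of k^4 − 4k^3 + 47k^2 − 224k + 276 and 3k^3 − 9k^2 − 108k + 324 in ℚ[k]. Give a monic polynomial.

k − 3

Euclidean algorithm in ℚ[k]:
  k^4 − 4k^3 + 47k^2 − 224k + 276 = ((1/3)k − 1/3)(3k^3 − 9k^2 − 108k + 324) + (80k^2 − 368k + 384)
  3k^3 − 9k^2 − 108k + 324 = ((3/80)k + 3/50)(80k^2 − 368k + 384) + (−(2508/25)k + 7524/25)
  80k^2 − 368k + 384 = (−(500/627)k + 800/627)(−(2508/25)k + 7524/25) + (0)
Last nonzero remainder: −(2508/25)k + 7524/25. Dividing through by −2508/25 gives the monic gcd k − 3.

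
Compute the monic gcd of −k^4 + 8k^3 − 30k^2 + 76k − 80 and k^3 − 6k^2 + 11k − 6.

k − 2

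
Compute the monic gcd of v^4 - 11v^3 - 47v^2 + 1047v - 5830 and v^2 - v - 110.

Repeated division with remainder:
  v^4 - 11v^3 - 47v^2 + 1047v - 5830 = (v^2 - 10v + 53)(v^2 - v - 110) + (0)
The last nonzero remainder v^2 - v - 110 is already monic.

v^2 - v - 110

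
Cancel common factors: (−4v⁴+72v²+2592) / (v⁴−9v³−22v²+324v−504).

By polynomial division,
  −4v⁴+72v²+2592 = (−4)(v⁴−9v³−22v²+324v−504) + (−36v³−16v²+1296v+576)
  v⁴−9v³−22v²+324v−504 = (−(1/36)v+85/324)(−36v³−16v²+1296v+576) + ((1474/81)v²−5896/9)
  −36v³−16v²+1296v+576 = (−(1458/737)v−648/737)((1474/81)v²−5896/9) + (0)
Last nonzero remainder: (1474/81)v²−5896/9. Dividing through by 1474/81 gives the monic gcd v²−36.
Cancel v²−36 from numerator and denominator to get the reduced form.

(−4v²−72)/(v²−9v+14)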